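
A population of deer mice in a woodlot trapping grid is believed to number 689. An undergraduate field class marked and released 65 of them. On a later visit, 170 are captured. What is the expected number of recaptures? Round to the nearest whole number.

Expected recaptures E[R] = M·C / N.
E[R] = 65 × 170 / 689 = 11050 / 689 ≈ 16.0 → 16

expected recaptures ≈ 16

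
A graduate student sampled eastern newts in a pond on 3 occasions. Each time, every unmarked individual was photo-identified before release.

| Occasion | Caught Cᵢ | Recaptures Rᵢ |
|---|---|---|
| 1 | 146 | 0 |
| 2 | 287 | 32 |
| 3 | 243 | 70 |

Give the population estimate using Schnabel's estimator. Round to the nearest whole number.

Marked at large before each occasion: Mᵢ = Σⱼ<ᵢ (Cⱼ − Rⱼ) → M1=0, M2=146, M3=401
Σ MᵢCᵢ = 0·146 + 146·287 + 401·243 = 0 + 41902 + 97443 = 139345
Σ Rᵢ = 0 + 32 + 70 = 102
N̂ = 139345 / 102 ≈ 1366.1 → 1366

N ≈ 1366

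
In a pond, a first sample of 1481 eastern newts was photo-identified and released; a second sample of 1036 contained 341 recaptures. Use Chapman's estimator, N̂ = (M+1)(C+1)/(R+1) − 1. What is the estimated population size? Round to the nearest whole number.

N̂ = (1481+1)(1036+1)/(341+1) − 1 = 1482·1037/342 − 1
= 1536834/342 − 1 ≈ 4493.7 − 1 ≈ 4492.7 → 4493

N ≈ 4493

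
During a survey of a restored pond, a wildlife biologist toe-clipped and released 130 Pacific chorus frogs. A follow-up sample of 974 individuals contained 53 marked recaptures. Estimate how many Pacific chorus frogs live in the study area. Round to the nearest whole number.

N = (130 × 974) / 53 = 126620 / 53 ≈ 2389.1 → 2389

N ≈ 2389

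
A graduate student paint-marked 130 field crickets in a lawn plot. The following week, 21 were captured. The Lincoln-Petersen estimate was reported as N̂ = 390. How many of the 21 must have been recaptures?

R = 7

From N = M·C/R: R = M·C / N = 130·21 / 390 = 2730 / 390 = 7.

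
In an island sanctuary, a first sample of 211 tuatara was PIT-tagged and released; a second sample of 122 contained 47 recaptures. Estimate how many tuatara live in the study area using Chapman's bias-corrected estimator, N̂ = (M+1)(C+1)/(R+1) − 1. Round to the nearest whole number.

N̂ = (211+1)(122+1)/(47+1) − 1 = 212·123/48 − 1
= 26076/48 − 1 ≈ 543.2 − 1 ≈ 542.2 → 542

N ≈ 542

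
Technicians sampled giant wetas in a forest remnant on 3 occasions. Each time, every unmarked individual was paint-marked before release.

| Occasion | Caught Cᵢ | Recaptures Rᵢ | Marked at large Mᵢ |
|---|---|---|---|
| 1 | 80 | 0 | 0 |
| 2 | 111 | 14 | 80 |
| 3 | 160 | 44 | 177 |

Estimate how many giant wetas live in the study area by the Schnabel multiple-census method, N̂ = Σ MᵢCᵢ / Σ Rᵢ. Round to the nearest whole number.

Σ MᵢCᵢ = 0·80 + 80·111 + 177·160 = 0 + 8880 + 28320 = 37200
Σ Rᵢ = 0 + 14 + 44 = 58
N̂ = 37200 / 58 ≈ 641.4 → 641

N ≈ 641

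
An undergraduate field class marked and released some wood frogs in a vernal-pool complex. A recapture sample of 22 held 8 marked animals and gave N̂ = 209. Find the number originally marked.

M = 76

From N = M·C/R: M = N·R / C = 209·8 / 22 = 1672 / 22 = 76.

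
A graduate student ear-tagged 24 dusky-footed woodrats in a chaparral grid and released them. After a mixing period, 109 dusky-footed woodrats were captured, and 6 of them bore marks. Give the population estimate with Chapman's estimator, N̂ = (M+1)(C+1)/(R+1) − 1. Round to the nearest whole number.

N̂ = (24+1)(109+1)/(6+1) − 1 = 25·110/7 − 1
= 2750/7 − 1 ≈ 392.9 − 1 ≈ 391.9 → 392

N ≈ 392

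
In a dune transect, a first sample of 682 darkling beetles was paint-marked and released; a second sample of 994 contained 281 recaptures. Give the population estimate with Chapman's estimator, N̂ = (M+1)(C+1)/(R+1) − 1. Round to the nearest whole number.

N ≈ 2409

N̂ = (682+1)(994+1)/(281+1) − 1 = 683·995/282 − 1
= 679585/282 − 1 ≈ 2409.9 − 1 ≈ 2408.9 → 2409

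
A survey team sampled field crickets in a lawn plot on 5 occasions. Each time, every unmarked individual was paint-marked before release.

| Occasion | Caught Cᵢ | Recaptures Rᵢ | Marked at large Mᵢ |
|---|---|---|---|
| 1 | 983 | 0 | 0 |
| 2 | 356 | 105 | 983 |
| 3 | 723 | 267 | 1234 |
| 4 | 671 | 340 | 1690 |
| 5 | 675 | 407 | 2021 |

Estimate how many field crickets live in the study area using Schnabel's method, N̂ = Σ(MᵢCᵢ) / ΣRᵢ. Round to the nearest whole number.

Σ MᵢCᵢ = 0·983 + 983·356 + 1234·723 + 1690·671 + 2021·675 = 0 + 349948 + 892182 + 1133990 + 1364175 = 3740295
Σ Rᵢ = 0 + 105 + 267 + 340 + 407 = 1119
N̂ = 3740295 / 1119 ≈ 3342.5 → 3343

N ≈ 3343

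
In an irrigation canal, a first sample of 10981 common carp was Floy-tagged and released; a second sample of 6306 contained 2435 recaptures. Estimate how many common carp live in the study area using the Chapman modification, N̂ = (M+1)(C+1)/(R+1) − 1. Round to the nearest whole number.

N̂ = (10981+1)(6306+1)/(2435+1) − 1 = 10982·6307/2436 − 1
= 69263474/2436 − 1 ≈ 28433.3 − 1 ≈ 28432.3 → 28432

N ≈ 28,432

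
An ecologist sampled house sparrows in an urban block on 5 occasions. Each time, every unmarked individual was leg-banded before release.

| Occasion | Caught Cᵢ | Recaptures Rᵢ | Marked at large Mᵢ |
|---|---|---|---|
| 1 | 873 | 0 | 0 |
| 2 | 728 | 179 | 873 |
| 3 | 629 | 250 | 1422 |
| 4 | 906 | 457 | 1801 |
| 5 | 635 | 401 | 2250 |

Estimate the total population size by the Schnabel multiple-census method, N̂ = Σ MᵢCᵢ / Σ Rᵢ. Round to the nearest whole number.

N ≈ 3567

Σ MᵢCᵢ = 0·873 + 873·728 + 1422·629 + 1801·906 + 2250·635 = 0 + 635544 + 894438 + 1631706 + 1428750 = 4590438
Σ Rᵢ = 0 + 179 + 250 + 457 + 401 = 1287
N̂ = 4590438 / 1287 ≈ 3566.8 → 3567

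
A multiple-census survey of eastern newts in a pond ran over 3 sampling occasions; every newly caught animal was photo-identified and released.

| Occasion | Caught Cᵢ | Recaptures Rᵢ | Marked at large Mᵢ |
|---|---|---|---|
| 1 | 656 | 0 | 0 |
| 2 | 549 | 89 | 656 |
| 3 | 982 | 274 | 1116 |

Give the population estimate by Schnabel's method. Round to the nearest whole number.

Σ MᵢCᵢ = 0·656 + 656·549 + 1116·982 = 0 + 360144 + 1095912 = 1456056
Σ Rᵢ = 0 + 89 + 274 = 363
N̂ = 1456056 / 363 ≈ 4011.2 → 4011

N ≈ 4011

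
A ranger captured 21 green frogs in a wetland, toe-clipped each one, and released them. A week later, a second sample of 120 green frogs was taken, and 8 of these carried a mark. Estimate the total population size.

N = 315

The marked fraction in the recapture sample should equal the marked fraction in the population: 8/120 = 21/N.
N = (21 × 120) / 8 = 2520 / 8 = 315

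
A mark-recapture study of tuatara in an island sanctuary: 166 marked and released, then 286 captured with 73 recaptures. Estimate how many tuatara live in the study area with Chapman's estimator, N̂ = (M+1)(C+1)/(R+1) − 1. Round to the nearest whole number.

N ≈ 647

N̂ = (166+1)(286+1)/(73+1) − 1 = 167·287/74 − 1
= 47929/74 − 1 ≈ 647.7 − 1 ≈ 646.7 → 647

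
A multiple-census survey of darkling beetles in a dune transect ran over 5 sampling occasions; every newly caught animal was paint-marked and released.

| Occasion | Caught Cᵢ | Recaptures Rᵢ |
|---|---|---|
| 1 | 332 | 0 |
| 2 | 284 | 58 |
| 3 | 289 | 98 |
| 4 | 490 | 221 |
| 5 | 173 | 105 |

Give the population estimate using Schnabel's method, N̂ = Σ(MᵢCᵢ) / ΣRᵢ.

Marked at large before each occasion: Mᵢ = Σⱼ<ᵢ (Cⱼ − Rⱼ) → M1=0, M2=332, M3=558, M4=749, M5=1018
Σ MᵢCᵢ = 0·332 + 332·284 + 558·289 + 749·490 + 1018·173 = 0 + 94288 + 161262 + 367010 + 176114 = 798674
Σ Rᵢ = 0 + 58 + 98 + 221 + 105 = 482
N̂ = 798674 / 482 = 1657

N = 1657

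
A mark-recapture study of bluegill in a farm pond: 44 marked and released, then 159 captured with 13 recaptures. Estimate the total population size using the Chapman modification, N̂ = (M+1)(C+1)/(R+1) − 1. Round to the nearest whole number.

N̂ = (44+1)(159+1)/(13+1) − 1 = 45·160/14 − 1
= 7200/14 − 1 ≈ 514.3 − 1 ≈ 513.3 → 513

N ≈ 513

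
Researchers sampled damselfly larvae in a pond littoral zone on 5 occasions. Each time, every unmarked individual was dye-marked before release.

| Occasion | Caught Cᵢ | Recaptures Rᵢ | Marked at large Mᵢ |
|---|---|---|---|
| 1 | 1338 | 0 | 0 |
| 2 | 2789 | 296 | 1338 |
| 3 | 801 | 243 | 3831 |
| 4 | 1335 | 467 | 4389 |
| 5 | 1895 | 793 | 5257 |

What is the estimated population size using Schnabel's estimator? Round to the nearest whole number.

Σ MᵢCᵢ = 0·1338 + 1338·2789 + 3831·801 + 4389·1335 + 5257·1895 = 0 + 3731682 + 3068631 + 5859315 + 9962015 = 22621643
Σ Rᵢ = 0 + 296 + 243 + 467 + 793 = 1799
N̂ = 22621643 / 1799 ≈ 12574.6 → 12575

N ≈ 12,575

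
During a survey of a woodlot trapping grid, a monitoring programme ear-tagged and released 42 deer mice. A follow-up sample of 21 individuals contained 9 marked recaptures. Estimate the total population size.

If marked individuals mix randomly, R/C ≈ M/N, giving N ≈ M·C/R.
N = (42 × 21) / 9 = 882 / 9 = 98

N = 98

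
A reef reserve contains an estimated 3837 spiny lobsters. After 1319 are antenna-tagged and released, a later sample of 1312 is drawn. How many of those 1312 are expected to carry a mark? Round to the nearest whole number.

expected recaptures ≈ 451

The marked fraction of the population is 1319/3837, so in a sample of 1312 expect C·(M/N) marked.
E[R] = 1319 × 1312 / 3837 = 1730528 / 3837 ≈ 451.0 → 451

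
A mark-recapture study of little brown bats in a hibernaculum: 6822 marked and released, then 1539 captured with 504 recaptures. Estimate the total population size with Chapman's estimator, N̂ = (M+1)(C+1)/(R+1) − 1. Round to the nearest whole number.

N̂ = (6822+1)(1539+1)/(504+1) − 1 = 6823·1540/505 − 1
= 10507420/505 − 1 ≈ 20806.8 − 1 ≈ 20805.8 → 20806

N ≈ 20,806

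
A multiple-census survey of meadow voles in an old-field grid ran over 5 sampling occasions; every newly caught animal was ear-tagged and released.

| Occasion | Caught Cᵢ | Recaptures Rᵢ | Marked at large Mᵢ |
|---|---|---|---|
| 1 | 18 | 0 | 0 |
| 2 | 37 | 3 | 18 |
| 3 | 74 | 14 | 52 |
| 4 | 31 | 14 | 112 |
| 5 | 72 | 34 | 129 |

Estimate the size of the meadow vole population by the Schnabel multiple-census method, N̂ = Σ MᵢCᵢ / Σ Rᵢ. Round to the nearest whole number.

N ≈ 266

Σ MᵢCᵢ = 0·18 + 18·37 + 52·74 + 112·31 + 129·72 = 0 + 666 + 3848 + 3472 + 9288 = 17274
Σ Rᵢ = 0 + 3 + 14 + 14 + 34 = 65
N̂ = 17274 / 65 ≈ 265.8 → 266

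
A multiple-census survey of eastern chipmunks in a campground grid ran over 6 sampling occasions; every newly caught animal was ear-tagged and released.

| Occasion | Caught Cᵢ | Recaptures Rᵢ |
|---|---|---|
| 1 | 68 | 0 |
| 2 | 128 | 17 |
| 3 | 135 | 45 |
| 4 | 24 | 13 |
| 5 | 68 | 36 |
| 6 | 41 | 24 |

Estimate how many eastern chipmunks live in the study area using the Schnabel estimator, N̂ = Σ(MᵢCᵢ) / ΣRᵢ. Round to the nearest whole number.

Marked at large before each occasion: Mᵢ = Σⱼ<ᵢ (Cⱼ − Rⱼ) → M1=0, M2=68, M3=179, M4=269, M5=280, M6=312
Σ MᵢCᵢ = 0·68 + 68·128 + 179·135 + 269·24 + 280·68 + 312·41 = 0 + 8704 + 24165 + 6456 + 19040 + 12792 = 71157
Σ Rᵢ = 0 + 17 + 45 + 13 + 36 + 24 = 135
N̂ = 71157 / 135 ≈ 527.1 → 527

N ≈ 527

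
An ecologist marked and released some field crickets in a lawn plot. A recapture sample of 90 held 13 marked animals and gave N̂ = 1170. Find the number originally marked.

From N = M·C/R: M = N·R / C = 1170·13 / 90 = 15210 / 90 = 169.

M = 169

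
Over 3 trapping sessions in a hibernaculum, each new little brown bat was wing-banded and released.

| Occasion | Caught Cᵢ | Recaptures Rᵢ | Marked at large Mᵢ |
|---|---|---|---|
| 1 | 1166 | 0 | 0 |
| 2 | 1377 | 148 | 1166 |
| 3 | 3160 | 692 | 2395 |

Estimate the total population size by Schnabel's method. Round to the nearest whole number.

N ≈ 10,921

Σ MᵢCᵢ = 0·1166 + 1166·1377 + 2395·3160 = 0 + 1605582 + 7568200 = 9173782
Σ Rᵢ = 0 + 148 + 692 = 840
N̂ = 9173782 / 840 ≈ 10921.2 → 10921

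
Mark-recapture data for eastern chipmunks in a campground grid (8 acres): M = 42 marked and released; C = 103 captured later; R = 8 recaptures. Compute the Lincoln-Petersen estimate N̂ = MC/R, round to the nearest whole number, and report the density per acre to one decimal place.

N̂ = 42·103/8 = 4326/8 ≈ 540.8 → 541
Density = N̂ / area = 541 / 8 ≈ 67.62 → 67.6 per acre

density ≈ 67.6 eastern chipmunks per acre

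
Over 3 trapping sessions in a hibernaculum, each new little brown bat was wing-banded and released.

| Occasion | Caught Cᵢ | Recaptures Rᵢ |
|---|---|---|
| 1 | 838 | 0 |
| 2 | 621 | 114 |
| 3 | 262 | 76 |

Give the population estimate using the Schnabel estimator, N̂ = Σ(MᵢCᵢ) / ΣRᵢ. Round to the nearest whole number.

Marked at large before each occasion: Mᵢ = Σⱼ<ᵢ (Cⱼ − Rⱼ) → M1=0, M2=838, M3=1345
Σ MᵢCᵢ = 0·838 + 838·621 + 1345·262 = 0 + 520398 + 352390 = 872788
Σ Rᵢ = 0 + 114 + 76 = 190
N̂ = 872788 / 190 ≈ 4593.6 → 4594

N ≈ 4594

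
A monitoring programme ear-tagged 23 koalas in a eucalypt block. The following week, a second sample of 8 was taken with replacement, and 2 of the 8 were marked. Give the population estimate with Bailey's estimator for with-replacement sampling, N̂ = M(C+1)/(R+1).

N̂ = 23·(8+1)/(2+1) = 23·9/3 = 207/3 = 69

N = 69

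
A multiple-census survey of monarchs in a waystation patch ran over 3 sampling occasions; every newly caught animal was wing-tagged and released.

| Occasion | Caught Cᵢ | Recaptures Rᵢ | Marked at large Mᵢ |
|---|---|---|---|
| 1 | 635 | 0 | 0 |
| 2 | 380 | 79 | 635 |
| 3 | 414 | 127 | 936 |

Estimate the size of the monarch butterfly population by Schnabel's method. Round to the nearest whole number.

Σ MᵢCᵢ = 0·635 + 635·380 + 936·414 = 0 + 241300 + 387504 = 628804
Σ Rᵢ = 0 + 79 + 127 = 206
N̂ = 628804 / 206 ≈ 3052.4 → 3052

N ≈ 3052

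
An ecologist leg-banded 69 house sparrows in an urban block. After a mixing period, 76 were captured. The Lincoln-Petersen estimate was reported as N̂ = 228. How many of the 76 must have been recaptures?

R = 23

From N = M·C/R: R = M·C / N = 69·76 / 228 = 5244 / 228 = 23.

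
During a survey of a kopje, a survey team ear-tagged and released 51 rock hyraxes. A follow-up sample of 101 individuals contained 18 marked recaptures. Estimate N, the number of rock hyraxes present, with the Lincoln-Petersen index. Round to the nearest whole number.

N ≈ 286

Lincoln-Petersen assumes M/N = R/C, so N = M·C / R.
N = (51 × 101) / 18 = 5151 / 18 ≈ 286.2 → 286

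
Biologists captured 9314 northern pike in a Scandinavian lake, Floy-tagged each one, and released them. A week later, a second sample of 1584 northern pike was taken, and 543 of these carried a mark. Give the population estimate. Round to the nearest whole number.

Lincoln-Petersen assumes M/N = R/C, so N = M·C / R.
N = (9314 × 1584) / 543 = 14753376 / 543 ≈ 27170.1 → 27170

N ≈ 27,170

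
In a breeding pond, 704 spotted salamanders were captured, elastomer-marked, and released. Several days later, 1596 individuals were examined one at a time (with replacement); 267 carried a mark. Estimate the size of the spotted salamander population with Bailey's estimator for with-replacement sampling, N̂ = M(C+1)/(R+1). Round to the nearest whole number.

N̂ = 704·(1596+1)/(267+1) = 704·1597/268 = 1124288/268 ≈ 4195.1 → 4195

N ≈ 4195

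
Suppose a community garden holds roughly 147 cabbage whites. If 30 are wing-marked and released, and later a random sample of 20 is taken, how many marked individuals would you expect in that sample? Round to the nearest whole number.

The marked fraction of the population is 30/147, so in a sample of 20 expect C·(M/N) marked.
E[R] = 30 × 20 / 147 = 600 / 147 ≈ 4.1 → 4

expected recaptures ≈ 4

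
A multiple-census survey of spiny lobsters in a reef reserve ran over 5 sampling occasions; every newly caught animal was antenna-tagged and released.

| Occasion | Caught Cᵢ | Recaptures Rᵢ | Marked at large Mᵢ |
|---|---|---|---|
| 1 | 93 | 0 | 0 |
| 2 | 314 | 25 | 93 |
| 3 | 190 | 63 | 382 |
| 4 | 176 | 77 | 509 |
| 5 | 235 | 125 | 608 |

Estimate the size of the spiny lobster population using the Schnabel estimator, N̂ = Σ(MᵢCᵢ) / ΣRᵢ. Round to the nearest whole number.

N ≈ 1153

Σ MᵢCᵢ = 0·93 + 93·314 + 382·190 + 509·176 + 608·235 = 0 + 29202 + 72580 + 89584 + 142880 = 334246
Σ Rᵢ = 0 + 25 + 63 + 77 + 125 = 290
N̂ = 334246 / 290 ≈ 1152.6 → 1153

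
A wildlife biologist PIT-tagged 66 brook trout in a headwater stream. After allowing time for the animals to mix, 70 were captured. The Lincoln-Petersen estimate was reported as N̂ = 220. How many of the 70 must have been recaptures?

R = 21

From N = M·C/R: R = M·C / N = 66·70 / 220 = 4620 / 220 = 21.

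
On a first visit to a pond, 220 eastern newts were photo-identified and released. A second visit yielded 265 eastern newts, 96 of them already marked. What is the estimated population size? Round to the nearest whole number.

N = (220 × 265) / 96 = 58300 / 96 ≈ 607.3 → 607

N ≈ 607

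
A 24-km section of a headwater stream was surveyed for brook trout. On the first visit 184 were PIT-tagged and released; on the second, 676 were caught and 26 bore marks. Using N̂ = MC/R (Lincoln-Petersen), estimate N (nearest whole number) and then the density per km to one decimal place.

density ≈ 199.3 brook trout per km

N̂ = 184·676/26 = 124384/26 = 4784
Density = N̂ / area = 4784 / 24 ≈ 199.33 → 199.3 per km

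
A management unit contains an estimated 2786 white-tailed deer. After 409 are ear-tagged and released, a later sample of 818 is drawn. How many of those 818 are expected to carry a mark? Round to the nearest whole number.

The marked fraction of the population is 409/2786, so in a sample of 818 expect C·(M/N) marked.
E[R] = 409 × 818 / 2786 = 334562 / 2786 ≈ 120.1 → 120

expected recaptures ≈ 120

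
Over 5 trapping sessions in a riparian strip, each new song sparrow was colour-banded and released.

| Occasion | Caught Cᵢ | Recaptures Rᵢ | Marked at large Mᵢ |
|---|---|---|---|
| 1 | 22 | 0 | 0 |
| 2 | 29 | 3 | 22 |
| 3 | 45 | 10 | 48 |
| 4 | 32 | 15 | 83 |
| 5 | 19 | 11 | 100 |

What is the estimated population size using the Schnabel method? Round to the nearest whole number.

Σ MᵢCᵢ = 0·22 + 22·29 + 48·45 + 83·32 + 100·19 = 0 + 638 + 2160 + 2656 + 1900 = 7354
Σ Rᵢ = 0 + 3 + 10 + 15 + 11 = 39
N̂ = 7354 / 39 ≈ 188.6 → 189

N ≈ 189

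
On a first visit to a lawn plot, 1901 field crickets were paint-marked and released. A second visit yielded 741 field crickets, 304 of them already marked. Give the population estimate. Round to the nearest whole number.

Lincoln-Petersen assumes M/N = R/C, so N = M·C / R.
N = (1901 × 741) / 304 = 1408641 / 304 ≈ 4633.7 → 4634

N ≈ 4634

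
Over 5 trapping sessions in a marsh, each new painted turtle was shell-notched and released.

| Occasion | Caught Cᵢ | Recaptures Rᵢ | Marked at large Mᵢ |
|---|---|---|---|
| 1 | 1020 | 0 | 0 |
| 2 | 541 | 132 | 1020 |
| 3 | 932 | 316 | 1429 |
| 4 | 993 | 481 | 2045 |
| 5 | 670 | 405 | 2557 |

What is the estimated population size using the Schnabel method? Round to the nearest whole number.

Σ MᵢCᵢ = 0·1020 + 1020·541 + 1429·932 + 2045·993 + 2557·670 = 0 + 551820 + 1331828 + 2030685 + 1713190 = 5627523
Σ Rᵢ = 0 + 132 + 316 + 481 + 405 = 1334
N̂ = 5627523 / 1334 ≈ 4218.5 → 4219

N ≈ 4219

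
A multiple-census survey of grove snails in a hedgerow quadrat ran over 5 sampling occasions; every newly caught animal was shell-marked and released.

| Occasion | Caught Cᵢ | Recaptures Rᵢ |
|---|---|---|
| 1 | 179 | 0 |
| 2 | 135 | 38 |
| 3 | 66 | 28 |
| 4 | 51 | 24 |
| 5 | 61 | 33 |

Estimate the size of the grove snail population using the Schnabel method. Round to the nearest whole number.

N ≈ 644

Marked at large before each occasion: Mᵢ = Σⱼ<ᵢ (Cⱼ − Rⱼ) → M1=0, M2=179, M3=276, M4=314, M5=341
Σ MᵢCᵢ = 0·179 + 179·135 + 276·66 + 314·51 + 341·61 = 0 + 24165 + 18216 + 16014 + 20801 = 79196
Σ Rᵢ = 0 + 38 + 28 + 24 + 33 = 123
N̂ = 79196 / 123 ≈ 643.9 → 644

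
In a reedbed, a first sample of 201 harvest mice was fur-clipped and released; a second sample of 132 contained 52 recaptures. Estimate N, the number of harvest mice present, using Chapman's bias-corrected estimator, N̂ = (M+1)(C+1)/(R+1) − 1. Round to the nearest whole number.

N ≈ 506

N̂ = (201+1)(132+1)/(52+1) − 1 = 202·133/53 − 1
= 26866/53 − 1 ≈ 506.9 − 1 ≈ 505.9 → 506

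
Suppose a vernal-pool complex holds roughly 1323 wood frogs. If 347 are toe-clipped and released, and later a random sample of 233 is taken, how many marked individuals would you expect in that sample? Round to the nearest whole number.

The marked fraction of the population is 347/1323, so in a sample of 233 expect C·(M/N) marked.
E[R] = 347 × 233 / 1323 = 80851 / 1323 ≈ 61.1 → 61

expected recaptures ≈ 61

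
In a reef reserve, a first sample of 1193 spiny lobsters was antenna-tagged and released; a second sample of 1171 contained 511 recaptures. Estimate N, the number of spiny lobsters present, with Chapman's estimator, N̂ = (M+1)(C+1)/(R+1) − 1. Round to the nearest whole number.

N̂ = (1193+1)(1171+1)/(511+1) − 1 = 1194·1172/512 − 1
= 1399368/512 − 1 ≈ 2733.1 − 1 ≈ 2732.1 → 2732

N ≈ 2732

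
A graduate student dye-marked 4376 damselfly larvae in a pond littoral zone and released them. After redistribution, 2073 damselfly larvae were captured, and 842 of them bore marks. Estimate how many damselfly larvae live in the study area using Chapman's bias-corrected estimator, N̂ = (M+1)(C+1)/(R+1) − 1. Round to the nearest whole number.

N ≈ 10,768

N̂ = (4376+1)(2073+1)/(842+1) − 1 = 4377·2074/843 − 1
= 9077898/843 − 1 ≈ 10768.6 − 1 ≈ 10767.6 → 10768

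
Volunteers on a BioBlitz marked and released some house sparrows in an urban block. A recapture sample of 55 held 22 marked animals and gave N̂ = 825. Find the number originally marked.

From N = M·C/R: M = N·R / C = 825·22 / 55 = 18150 / 55 = 330.

M = 330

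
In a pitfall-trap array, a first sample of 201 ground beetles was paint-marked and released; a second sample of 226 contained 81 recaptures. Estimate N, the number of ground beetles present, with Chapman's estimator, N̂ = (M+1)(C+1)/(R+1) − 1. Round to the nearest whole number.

N̂ = (201+1)(226+1)/(81+1) − 1 = 202·227/82 − 1
= 45854/82 − 1 ≈ 559.2 − 1 ≈ 558.2 → 558

N ≈ 558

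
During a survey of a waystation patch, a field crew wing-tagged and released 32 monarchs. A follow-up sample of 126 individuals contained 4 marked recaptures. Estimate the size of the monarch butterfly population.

N = 1008

Lincoln-Petersen assumes M/N = R/C, so N = M·C / R.
N = (32 × 126) / 4 = 4032 / 4 = 1008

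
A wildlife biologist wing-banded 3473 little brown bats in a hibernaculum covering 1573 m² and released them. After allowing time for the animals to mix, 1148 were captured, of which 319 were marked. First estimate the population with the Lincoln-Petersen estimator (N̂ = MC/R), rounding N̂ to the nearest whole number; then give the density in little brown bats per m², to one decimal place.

N̂ = 3473·1148/319 = 3987004/319 ≈ 12498.4 → 12498
Density = N̂ / area = 12498 / 1573 ≈ 7.945 → 7.9 per m²

density ≈ 7.9 little brown bats per m²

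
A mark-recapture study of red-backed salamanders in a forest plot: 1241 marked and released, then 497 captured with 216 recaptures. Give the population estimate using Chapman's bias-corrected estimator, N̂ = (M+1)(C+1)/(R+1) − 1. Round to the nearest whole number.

N ≈ 2849

N̂ = (1241+1)(497+1)/(216+1) − 1 = 1242·498/217 − 1
= 618516/217 − 1 ≈ 2850.3 − 1 ≈ 2849.3 → 2849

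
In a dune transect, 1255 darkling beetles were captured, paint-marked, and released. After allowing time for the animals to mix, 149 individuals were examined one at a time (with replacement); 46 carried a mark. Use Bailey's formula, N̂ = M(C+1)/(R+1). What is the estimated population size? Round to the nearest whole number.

N̂ = 1255·(149+1)/(46+1) = 1255·150/47 = 188250/47 ≈ 4005.3 → 4005

N ≈ 4005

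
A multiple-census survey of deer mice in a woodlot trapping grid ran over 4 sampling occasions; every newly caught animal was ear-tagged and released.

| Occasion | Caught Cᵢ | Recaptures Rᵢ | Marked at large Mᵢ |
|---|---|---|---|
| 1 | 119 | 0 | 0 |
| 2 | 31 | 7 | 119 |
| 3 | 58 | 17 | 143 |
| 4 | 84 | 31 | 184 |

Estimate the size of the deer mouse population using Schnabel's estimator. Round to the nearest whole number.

N ≈ 499

Σ MᵢCᵢ = 0·119 + 119·31 + 143·58 + 184·84 = 0 + 3689 + 8294 + 15456 = 27439
Σ Rᵢ = 0 + 7 + 17 + 31 = 55
N̂ = 27439 / 55 ≈ 498.9 → 499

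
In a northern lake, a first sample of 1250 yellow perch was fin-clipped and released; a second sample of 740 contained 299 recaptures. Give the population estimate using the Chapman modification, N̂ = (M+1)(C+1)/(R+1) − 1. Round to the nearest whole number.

N ≈ 3089

N̂ = (1250+1)(740+1)/(299+1) − 1 = 1251·741/300 − 1
= 926991/300 − 1 ≈ 3090.0 − 1 ≈ 3089.0 → 3089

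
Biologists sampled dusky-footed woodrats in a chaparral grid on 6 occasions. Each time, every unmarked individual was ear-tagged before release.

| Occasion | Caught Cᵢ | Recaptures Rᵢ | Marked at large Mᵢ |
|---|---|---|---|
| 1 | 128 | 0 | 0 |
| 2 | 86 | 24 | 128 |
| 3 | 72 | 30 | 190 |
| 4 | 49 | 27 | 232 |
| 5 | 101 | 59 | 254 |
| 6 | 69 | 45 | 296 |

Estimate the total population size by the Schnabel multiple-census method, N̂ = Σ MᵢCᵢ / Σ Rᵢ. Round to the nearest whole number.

N ≈ 444

Σ MᵢCᵢ = 0·128 + 128·86 + 190·72 + 232·49 + 254·101 + 296·69 = 0 + 11008 + 13680 + 11368 + 25654 + 20424 = 82134
Σ Rᵢ = 0 + 24 + 30 + 27 + 59 + 45 = 185
N̂ = 82134 / 185 ≈ 444.0 → 444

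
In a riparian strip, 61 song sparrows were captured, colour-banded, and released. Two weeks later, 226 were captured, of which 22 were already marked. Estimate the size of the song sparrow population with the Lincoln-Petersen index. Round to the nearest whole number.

If marked individuals mix randomly, R/C ≈ M/N, giving N ≈ M·C/R.
N = (61 × 226) / 22 = 13786 / 22 ≈ 626.6 → 627

N ≈ 627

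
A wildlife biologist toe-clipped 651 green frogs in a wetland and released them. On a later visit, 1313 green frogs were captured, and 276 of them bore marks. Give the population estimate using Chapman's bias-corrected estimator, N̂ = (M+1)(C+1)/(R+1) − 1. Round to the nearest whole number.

N̂ = (651+1)(1313+1)/(276+1) − 1 = 652·1314/277 − 1
= 856728/277 − 1 ≈ 3092.9 − 1 ≈ 3091.9 → 3092

N ≈ 3092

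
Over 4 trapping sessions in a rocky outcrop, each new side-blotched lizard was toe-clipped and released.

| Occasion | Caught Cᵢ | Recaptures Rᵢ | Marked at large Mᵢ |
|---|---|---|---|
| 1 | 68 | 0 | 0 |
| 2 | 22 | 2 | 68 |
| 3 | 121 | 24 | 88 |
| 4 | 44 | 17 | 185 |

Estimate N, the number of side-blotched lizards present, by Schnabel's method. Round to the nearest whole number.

Σ MᵢCᵢ = 0·68 + 68·22 + 88·121 + 185·44 = 0 + 1496 + 10648 + 8140 = 20284
Σ Rᵢ = 0 + 2 + 24 + 17 = 43
N̂ = 20284 / 43 ≈ 471.7 → 472

N ≈ 472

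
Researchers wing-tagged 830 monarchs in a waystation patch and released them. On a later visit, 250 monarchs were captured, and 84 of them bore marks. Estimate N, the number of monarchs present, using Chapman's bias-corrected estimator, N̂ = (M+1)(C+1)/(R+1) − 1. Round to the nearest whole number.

N̂ = (830+1)(250+1)/(84+1) − 1 = 831·251/85 − 1
= 208581/85 − 1 ≈ 2453.9 − 1 ≈ 2452.9 → 2453

N ≈ 2453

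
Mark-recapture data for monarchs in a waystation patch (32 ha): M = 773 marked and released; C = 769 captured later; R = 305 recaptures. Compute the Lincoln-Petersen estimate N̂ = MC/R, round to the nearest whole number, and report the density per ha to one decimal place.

density ≈ 60.9 monarchs per ha

N̂ = 773·769/305 = 594437/305 ≈ 1949.0 → 1949
Density = N̂ / area = 1949 / 32 ≈ 60.91 → 60.9 per ha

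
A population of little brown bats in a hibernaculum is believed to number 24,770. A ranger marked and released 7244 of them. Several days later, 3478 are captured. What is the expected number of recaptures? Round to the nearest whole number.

Expected recaptures E[R] = M·C / N.
E[R] = 7244 × 3478 / 24770 = 25194632 / 24770 ≈ 1017.1 → 1017

expected recaptures ≈ 1017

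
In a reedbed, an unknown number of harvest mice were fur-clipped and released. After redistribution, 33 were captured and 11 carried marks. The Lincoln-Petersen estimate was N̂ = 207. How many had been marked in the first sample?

M = 69

From N = M·C/R: M = N·R / C = 207·11 / 33 = 2277 / 33 = 69.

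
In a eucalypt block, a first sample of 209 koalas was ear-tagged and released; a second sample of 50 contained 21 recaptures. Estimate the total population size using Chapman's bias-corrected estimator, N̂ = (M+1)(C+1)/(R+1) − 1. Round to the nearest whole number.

N ≈ 486

N̂ = (209+1)(50+1)/(21+1) − 1 = 210·51/22 − 1
= 10710/22 − 1 ≈ 486.8 − 1 ≈ 485.8 → 486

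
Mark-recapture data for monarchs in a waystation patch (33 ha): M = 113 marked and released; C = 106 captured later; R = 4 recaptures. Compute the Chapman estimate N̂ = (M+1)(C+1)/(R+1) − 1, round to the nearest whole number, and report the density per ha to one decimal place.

N̂ = 114·107/5 − 1 = 12198/5 − 1 ≈ 2438.6 → 2439
Density = N̂ / area = 2439 / 33 ≈ 73.91 → 73.9 per ha

density ≈ 73.9 monarchs per ha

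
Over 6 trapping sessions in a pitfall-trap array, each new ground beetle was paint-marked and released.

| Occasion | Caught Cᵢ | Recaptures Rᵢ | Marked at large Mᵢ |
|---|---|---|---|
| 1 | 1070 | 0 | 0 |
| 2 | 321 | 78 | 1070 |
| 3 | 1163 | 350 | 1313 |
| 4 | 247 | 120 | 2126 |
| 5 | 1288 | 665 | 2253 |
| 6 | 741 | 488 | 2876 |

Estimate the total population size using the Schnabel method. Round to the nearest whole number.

N ≈ 4367

Σ MᵢCᵢ = 0·1070 + 1070·321 + 1313·1163 + 2126·247 + 2253·1288 + 2876·741 = 0 + 343470 + 1527019 + 525122 + 2901864 + 2131116 = 7428591
Σ Rᵢ = 0 + 78 + 350 + 120 + 665 + 488 = 1701
N̂ = 7428591 / 1701 ≈ 4367.2 → 4367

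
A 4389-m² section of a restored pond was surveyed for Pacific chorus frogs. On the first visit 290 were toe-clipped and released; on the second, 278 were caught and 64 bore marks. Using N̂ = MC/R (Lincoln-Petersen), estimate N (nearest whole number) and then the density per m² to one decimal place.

N̂ = 290·278/64 = 80620/64 ≈ 1259.7 → 1260
Density = N̂ / area = 1260 / 4389 ≈ 0.29 → 0.3 per m²

density ≈ 0.3 Pacific chorus frogs per m²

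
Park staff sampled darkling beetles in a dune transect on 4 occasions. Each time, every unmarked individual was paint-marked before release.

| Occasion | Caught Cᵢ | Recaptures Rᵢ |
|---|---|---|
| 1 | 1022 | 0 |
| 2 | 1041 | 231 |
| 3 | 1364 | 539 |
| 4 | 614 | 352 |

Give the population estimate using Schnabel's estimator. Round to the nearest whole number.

Marked at large before each occasion: Mᵢ = Σⱼ<ᵢ (Cⱼ − Rⱼ) → M1=0, M2=1022, M3=1832, M4=2657
Σ MᵢCᵢ = 0·1022 + 1022·1041 + 1832·1364 + 2657·614 = 0 + 1063902 + 2498848 + 1631398 = 5194148
Σ Rᵢ = 0 + 231 + 539 + 352 = 1122
N̂ = 5194148 / 1122 ≈ 4629.4 → 4629

N ≈ 4629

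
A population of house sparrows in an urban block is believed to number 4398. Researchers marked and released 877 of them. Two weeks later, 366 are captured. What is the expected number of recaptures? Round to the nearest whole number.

expected recaptures ≈ 73

The marked fraction of the population is 877/4398, so in a sample of 366 expect C·(M/N) marked.
E[R] = 877 × 366 / 4398 = 320982 / 4398 ≈ 73.0 → 73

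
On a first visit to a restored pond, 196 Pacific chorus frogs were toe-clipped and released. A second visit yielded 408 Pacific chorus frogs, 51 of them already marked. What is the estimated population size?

N = 1568

The marked fraction in the recapture sample should equal the marked fraction in the population: 51/408 = 196/N.
N = (196 × 408) / 51 = 79968 / 51 = 1568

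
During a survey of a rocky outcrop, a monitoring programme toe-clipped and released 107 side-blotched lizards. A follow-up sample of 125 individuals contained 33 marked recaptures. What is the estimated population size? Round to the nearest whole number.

N = (107 × 125) / 33 = 13375 / 33 ≈ 405.3 → 405

N ≈ 405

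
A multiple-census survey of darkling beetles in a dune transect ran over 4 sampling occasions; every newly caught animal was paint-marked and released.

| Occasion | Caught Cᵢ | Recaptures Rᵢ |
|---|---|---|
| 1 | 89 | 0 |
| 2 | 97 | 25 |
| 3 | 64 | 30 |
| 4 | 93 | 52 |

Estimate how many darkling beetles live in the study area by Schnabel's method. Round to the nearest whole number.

N ≈ 346

Marked at large before each occasion: Mᵢ = Σⱼ<ᵢ (Cⱼ − Rⱼ) → M1=0, M2=89, M3=161, M4=195
Σ MᵢCᵢ = 0·89 + 89·97 + 161·64 + 195·93 = 0 + 8633 + 10304 + 18135 = 37072
Σ Rᵢ = 0 + 25 + 30 + 52 = 107
N̂ = 37072 / 107 ≈ 346.47 → 346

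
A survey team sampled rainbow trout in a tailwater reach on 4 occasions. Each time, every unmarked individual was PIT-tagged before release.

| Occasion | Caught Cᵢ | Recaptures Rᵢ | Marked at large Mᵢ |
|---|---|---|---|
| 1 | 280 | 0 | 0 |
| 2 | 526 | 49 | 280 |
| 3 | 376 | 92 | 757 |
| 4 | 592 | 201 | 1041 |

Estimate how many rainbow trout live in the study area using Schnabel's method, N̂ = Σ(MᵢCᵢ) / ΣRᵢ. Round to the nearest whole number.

Σ MᵢCᵢ = 0·280 + 280·526 + 757·376 + 1041·592 = 0 + 147280 + 284632 + 616272 = 1048184
Σ Rᵢ = 0 + 49 + 92 + 201 = 342
N̂ = 1048184 / 342 ≈ 3064.9 → 3065

N ≈ 3065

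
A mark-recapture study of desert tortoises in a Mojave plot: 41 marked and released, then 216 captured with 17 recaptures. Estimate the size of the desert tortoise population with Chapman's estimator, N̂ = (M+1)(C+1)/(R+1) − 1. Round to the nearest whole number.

N ≈ 505

N̂ = (41+1)(216+1)/(17+1) − 1 = 42·217/18 − 1
= 9114/18 − 1 ≈ 506.3 − 1 ≈ 505.3 → 505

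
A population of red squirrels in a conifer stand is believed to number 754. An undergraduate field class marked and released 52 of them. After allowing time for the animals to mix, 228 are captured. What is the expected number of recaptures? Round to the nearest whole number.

expected recaptures ≈ 16

The marked fraction of the population is 52/754, so in a sample of 228 expect C·(M/N) marked.
E[R] = 52 × 228 / 754 = 11856 / 754 ≈ 15.7 → 16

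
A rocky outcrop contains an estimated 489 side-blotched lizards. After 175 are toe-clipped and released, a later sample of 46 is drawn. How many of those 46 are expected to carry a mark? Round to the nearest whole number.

The marked fraction of the population is 175/489, so in a sample of 46 expect C·(M/N) marked.
E[R] = 175 × 46 / 489 = 8050 / 489 ≈ 16.46 → 16

expected recaptures ≈ 16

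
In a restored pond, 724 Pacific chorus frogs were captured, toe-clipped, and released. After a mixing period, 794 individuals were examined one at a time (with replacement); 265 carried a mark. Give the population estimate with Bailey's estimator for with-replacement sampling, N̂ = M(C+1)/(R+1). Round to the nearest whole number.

N ≈ 2164

N̂ = 724·(794+1)/(265+1) = 724·795/266 = 575580/266 ≈ 2163.8 → 2164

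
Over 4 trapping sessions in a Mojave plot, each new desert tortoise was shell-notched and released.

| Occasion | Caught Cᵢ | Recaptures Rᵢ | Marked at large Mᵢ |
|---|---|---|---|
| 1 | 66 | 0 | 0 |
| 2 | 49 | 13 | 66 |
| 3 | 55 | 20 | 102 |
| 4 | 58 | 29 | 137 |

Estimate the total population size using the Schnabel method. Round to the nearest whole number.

Σ MᵢCᵢ = 0·66 + 66·49 + 102·55 + 137·58 = 0 + 3234 + 5610 + 7946 = 16790
Σ Rᵢ = 0 + 13 + 20 + 29 = 62
N̂ = 16790 / 62 ≈ 270.8 → 271

N ≈ 271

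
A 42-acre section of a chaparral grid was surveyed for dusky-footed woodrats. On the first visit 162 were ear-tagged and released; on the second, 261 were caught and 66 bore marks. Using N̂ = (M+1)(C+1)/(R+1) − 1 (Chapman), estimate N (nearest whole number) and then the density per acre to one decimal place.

density ≈ 15.1 dusky-footed woodrats per acre

N̂ = 163·262/67 − 1 = 42706/67 − 1 ≈ 636.4 → 636
Density = N̂ / area = 636 / 42 ≈ 15.14 → 15.1 per acre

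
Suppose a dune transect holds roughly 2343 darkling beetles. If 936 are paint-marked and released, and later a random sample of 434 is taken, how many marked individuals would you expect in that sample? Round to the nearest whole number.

expected recaptures ≈ 173

Expected recaptures E[R] = M·C / N.
E[R] = 936 × 434 / 2343 = 406224 / 2343 ≈ 173.4 → 173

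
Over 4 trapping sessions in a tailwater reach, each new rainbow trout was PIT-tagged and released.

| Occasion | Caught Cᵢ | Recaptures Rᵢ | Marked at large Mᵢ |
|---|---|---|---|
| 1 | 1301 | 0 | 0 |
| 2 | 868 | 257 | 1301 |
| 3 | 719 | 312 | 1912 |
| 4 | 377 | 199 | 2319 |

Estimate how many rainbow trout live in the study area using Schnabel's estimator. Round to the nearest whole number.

N ≈ 4399

Σ MᵢCᵢ = 0·1301 + 1301·868 + 1912·719 + 2319·377 = 0 + 1129268 + 1374728 + 874263 = 3378259
Σ Rᵢ = 0 + 257 + 312 + 199 = 768
N̂ = 3378259 / 768 ≈ 4398.8 → 4399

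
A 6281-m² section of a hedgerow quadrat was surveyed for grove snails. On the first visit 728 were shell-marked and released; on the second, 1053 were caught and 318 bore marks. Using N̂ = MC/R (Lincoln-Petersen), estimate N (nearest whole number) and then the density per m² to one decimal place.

N̂ = 728·1053/318 = 766584/318 ≈ 2410.6 → 2411
Density = N̂ / area = 2411 / 6281 ≈ 0.38 → 0.4 per m²

density ≈ 0.4 grove snails per m²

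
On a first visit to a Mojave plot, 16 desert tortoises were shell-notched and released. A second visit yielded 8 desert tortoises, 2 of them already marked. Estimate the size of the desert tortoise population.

N = 64

Lincoln-Petersen assumes M/N = R/C, so N = M·C / R.
N = (16 × 8) / 2 = 128 / 2 = 64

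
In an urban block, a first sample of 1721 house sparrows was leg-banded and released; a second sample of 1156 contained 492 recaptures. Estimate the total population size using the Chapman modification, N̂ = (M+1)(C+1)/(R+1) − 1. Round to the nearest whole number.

N ≈ 4040

N̂ = (1721+1)(1156+1)/(492+1) − 1 = 1722·1157/493 − 1
= 1992354/493 − 1 ≈ 4041.3 − 1 ≈ 4040.3 → 4040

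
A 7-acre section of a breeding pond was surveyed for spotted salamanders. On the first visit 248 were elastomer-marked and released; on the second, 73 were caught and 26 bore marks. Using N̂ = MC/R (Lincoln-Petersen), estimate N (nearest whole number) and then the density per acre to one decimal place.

density ≈ 99.4 spotted salamanders per acre

N̂ = 248·73/26 = 18104/26 ≈ 696.3 → 696
Density = N̂ / area = 696 / 7 ≈ 99.43 → 99.4 per acre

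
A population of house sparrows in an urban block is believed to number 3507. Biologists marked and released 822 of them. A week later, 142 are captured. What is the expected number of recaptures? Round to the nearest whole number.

The marked fraction of the population is 822/3507, so in a sample of 142 expect C·(M/N) marked.
E[R] = 822 × 142 / 3507 = 116724 / 3507 ≈ 33.3 → 33

expected recaptures ≈ 33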